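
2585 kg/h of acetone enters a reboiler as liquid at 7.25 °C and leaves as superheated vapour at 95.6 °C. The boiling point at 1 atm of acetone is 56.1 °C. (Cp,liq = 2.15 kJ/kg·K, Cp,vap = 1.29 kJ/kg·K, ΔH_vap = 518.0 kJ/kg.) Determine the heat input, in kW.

Q = 484 kW

liquid 7.25→56.1 °C: 105.03 kJ/kg
vaporisation at 56.1 °C: 518 kJ/kg
vapour 56.1→95.6 °C: 50.955 kJ/kg
Δh = 105.03 + 518 + 50.955 = 673.98 kJ/kg
Q = ṁ·Δh = 2585 kg/h × 673.98 kJ/kg = 1.7422e+06 kJ/h
|Q| = 483.96 kW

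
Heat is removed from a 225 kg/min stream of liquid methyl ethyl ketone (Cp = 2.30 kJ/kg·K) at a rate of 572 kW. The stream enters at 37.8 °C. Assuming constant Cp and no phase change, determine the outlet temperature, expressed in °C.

Q = 572 kW = 34320 kJ/min
ΔT = Q/(ṁ·Cp) = 34320/(225×2.30) = 66.319 K
T_out = 37.8 − 66.319 = -28.519 °C

T_out = -28.5 °C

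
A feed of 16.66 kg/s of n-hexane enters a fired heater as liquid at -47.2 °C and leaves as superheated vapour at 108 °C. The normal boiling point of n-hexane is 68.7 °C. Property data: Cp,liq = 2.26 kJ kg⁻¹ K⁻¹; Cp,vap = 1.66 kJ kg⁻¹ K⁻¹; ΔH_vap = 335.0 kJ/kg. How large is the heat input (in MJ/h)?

liquid -47.2→68.7 °C: 261.93 kJ/kg
vaporisation at 68.7 °C: 335 kJ/kg
vapour 68.7→108 °C: 65.238 kJ/kg
Δh = 261.93 + 335 + 65.238 = 662.17 kJ/kg
Q = ṁ·Δh = 16.66 kg/s × 662.17 kJ/kg = 11032 kJ/s
|Q| = 11032 kW = 39714 MJ/h

Q = 39700 MJ/h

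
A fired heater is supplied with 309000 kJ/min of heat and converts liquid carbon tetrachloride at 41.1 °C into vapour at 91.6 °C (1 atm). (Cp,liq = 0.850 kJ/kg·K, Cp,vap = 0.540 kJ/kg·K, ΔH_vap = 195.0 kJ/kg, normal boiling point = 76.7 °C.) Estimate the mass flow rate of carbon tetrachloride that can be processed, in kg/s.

ṁ = 22.1 kg/s

Δh = 0.850×(76.7−41.1) + 195.0 + 0.540×(91.6−76.7) = 233.31 kJ/kg
Q = 309000 kJ/min = 5150 kJ/s = 5150 kJ/s
ṁ = Q/Δh = 5150 / 233.31 = 22.074 kg/s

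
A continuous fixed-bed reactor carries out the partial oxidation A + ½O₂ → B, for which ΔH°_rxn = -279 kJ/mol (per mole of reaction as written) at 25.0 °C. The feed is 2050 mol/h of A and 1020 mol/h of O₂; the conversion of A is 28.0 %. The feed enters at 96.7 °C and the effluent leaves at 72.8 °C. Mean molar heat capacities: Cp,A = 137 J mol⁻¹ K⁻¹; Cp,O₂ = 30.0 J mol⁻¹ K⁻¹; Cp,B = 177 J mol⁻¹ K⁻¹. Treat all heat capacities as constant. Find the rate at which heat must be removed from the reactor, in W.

Q_out = 46400 W

Extent of reaction ξ = 0.280 × 2050 = 574 mol/h
Reaction term: ξ·ΔH°_rxn = 574 × -279 = -160150 kJ/h
Sensible, feed 96.7→25 °C: -22331 kJ/h
Outlet flows (mol/h): A 1476, O₂ 733, B 574
Sensible, products 25→72.8 °C: 15573 kJ/h
Q = ΔH = -166900 kJ/h = -46.362 kW
Heat removed = 46362 W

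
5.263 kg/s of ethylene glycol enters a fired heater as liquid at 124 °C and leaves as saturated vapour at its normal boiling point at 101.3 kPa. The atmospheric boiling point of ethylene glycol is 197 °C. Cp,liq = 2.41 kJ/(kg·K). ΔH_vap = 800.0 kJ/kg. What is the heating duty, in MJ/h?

Q = 18500 MJ/h

liquid 124→197 °C: 175.93 kJ/kg
vaporisation at 197 °C: 800 kJ/kg
Δh = 175.93 + 800 = 975.93 kJ/kg
Q = ṁ·Δh = 5.263 kg/s × 975.93 kJ/kg = 5136.3 kJ/s
|Q| = 5136.3 kW = 18491 MJ/h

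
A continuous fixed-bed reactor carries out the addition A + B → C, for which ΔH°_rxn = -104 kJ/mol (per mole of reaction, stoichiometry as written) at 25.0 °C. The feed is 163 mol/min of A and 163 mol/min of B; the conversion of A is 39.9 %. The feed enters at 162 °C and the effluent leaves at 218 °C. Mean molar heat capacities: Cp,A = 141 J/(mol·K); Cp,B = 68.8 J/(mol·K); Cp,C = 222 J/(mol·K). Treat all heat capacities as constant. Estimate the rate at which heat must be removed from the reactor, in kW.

Extent of reaction ξ = 0.399 × 163 = 65.037 mol/min
Reaction term: ξ·ΔH°_rxn = 65.037 × -104 = -6763.8 kJ/min
Sensible, feed 162→25 °C: -4685 kJ/min
Outlet flows (mol/min): A 97.963, B 97.963, C 65.037
Sensible, products 25→218 °C: 6753.2 kJ/min
Q = ΔH = -4695.7 kJ/min = -78.261 kW
Heat removed = 78.261 kW

Q_out = 78.3 kW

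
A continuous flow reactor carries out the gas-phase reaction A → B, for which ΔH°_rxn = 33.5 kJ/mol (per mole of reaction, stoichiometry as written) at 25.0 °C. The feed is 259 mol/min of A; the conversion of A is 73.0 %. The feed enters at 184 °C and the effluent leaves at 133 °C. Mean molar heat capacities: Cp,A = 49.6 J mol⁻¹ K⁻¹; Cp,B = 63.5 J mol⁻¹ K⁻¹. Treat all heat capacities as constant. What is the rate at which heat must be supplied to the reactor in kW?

Extent of reaction ξ = 0.730 × 259 = 189.07 mol/min
Reaction term: ξ·ΔH°_rxn = 189.07 × 33.5 = 6333.8 kJ/min
Sensible, feed 184→25 °C: -2042.6 kJ/min
Outlet flows (mol/min): A 69.93, B 189.07
Sensible, products 25→133 °C: 1671.2 kJ/min
Q = ΔH = 5962.5 kJ/min = 99.375 kW
Heat supplied = 99.375 kW

Q_in = 99.4 kW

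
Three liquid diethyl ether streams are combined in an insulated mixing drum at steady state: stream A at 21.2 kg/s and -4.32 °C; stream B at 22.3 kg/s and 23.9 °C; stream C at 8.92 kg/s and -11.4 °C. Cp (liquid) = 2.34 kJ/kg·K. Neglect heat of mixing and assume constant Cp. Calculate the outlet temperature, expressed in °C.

T_out = 6.48 °C

No heat crosses the boundary, so H_out = H_in.
T_out = Σ ṁᵢCp,ᵢTᵢ / Σ ṁᵢCp,ᵢ
      = 794.89 / 122.66 = 6.4803 °C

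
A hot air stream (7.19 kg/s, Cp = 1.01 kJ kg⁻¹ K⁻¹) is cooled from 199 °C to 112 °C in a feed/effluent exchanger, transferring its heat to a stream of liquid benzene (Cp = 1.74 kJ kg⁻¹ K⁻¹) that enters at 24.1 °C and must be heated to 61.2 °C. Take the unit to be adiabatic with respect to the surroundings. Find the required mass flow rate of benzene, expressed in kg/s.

ṁ_c = 9.79 kg/s

Heat released by hot stream: Q = 7.19 × 1.01 × (199 − 112) = 631.79 kJ/s
Energy balance on cold side (adiabatic exchanger): Q = ṁ_c·Cp_c·(T_c,out − T_c,in)
ṁ_c = 631.79 / [1.74 × (61.2 − 24.1)] = 9.7869 kg/s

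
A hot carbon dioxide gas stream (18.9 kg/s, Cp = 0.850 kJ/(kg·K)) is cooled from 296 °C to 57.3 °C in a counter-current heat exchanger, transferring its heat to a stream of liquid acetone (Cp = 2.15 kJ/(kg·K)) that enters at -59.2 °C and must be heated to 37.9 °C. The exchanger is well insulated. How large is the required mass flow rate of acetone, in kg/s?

Heat released by hot stream: Q = 18.9 × 0.850 × (296 − 57.3) = 3834.7 kJ/s
Energy balance on cold side (adiabatic exchanger): Q = ṁ_c·Cp_c·(T_c,out − T_c,in)
ṁ_c = 3834.7 / [2.15 × (37.9 − -59.2)] = 18.369 kg/s

ṁ_c = 18.4 kg/s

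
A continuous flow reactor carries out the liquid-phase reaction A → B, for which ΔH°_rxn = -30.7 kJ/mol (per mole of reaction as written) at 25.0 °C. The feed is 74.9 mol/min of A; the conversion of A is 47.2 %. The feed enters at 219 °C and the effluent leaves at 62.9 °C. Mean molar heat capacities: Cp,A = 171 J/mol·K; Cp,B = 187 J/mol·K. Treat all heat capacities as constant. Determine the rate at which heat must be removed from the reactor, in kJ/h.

Q_out = 184000 kJ/h

Extent of reaction ξ = 0.472 × 74.9 = 35.353 mol/min
Reaction term: ξ·ΔH°_rxn = 35.353 × -30.7 = -1085.3 kJ/min
Sensible, feed 219→25 °C: -2484.7 kJ/min
Outlet flows (mol/min): A 39.547, B 35.353
Sensible, products 25→62.9 °C: 506.86 kJ/min
Q = ΔH = -3063.2 kJ/min = -51.053 kW
Heat removed = 183790 kJ/h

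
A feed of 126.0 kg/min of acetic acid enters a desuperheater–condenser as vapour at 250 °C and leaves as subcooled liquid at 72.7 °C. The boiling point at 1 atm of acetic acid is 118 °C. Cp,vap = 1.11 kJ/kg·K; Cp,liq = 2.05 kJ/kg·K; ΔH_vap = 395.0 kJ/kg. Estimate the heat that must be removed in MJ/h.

Q_c = 4800 MJ/h

vapour 250→118 °C: -146.52 kJ/kg
condensation at 118 °C: -395 kJ/kg
liquid 118→72.7 °C: -92.865 kJ/kg
Δh = -146.52 + -395 + -92.865 = -634.38 kJ/kg
Q = ṁ·Δh = 126.0 kg/min × -634.38 kJ/kg = -79933 kJ/min
|Q| = 1332.2 kW = 4796 MJ/h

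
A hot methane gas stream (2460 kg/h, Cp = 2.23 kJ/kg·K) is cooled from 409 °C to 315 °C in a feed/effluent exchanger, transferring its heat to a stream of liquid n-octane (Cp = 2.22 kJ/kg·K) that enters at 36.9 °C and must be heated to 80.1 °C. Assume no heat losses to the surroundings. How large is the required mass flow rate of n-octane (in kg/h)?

Heat released by hot stream: Q = 2460 × 2.23 × (409 − 315) = 515670 kJ/h
Energy balance on cold side (adiabatic exchanger): Q = ṁ_c·Cp_c·(T_c,out − T_c,in)
ṁ_c = 515670 / [2.22 × (80.1 − 36.9)] = 5376.9 kg/h

ṁ_c = 5380 kg/h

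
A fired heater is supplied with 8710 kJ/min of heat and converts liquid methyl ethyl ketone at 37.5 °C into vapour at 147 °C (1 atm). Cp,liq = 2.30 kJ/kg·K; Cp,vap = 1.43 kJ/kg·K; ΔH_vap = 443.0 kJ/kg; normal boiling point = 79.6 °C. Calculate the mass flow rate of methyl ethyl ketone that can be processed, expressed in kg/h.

Δh = 2.30×(79.6−37.5) + 443.0 + 1.43×(147−79.6) = 636.21 kJ/kg
Q = 8710 kJ/min = 145.17 kJ/s = 522600 kJ/h
ṁ = Q/Δh = 522600 / 636.21 = 821.42 kg/h

ṁ = 821 kg/h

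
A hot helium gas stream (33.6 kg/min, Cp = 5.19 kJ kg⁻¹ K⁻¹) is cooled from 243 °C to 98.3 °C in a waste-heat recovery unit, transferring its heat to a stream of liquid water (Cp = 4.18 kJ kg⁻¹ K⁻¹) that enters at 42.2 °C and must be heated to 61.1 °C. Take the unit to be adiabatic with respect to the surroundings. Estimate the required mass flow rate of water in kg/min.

ṁ_c = 319 kg/min

Heat released by hot stream: Q = 33.6 × 5.19 × (243 − 98.3) = 25233 kJ/min
Energy balance on cold side (adiabatic exchanger): Q = ṁ_c·Cp_c·(T_c,out − T_c,in)
ṁ_c = 25233 / [4.18 × (61.1 − 42.2)] = 319.4 kg/min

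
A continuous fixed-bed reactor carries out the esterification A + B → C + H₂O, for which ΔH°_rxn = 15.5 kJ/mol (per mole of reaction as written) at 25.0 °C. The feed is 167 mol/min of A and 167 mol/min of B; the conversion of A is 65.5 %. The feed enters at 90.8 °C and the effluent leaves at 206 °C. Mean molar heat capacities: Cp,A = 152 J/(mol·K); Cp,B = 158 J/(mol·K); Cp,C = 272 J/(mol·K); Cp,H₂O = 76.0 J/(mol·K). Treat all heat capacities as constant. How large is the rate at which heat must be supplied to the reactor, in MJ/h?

Extent of reaction ξ = 0.655 × 167 = 109.39 mol/min
Reaction term: ξ·ΔH°_rxn = 109.39 × 15.5 = 1695.5 kJ/min
Sensible, feed 90.8→25 °C: -3406.5 kJ/min
Outlet flows (mol/min): A 57.615, B 57.615, C 109.39, H₂O 109.39
Sensible, products 25→206 °C: 10123 kJ/min
Q = ΔH = 8411.7 kJ/min = 140.2 kW
Heat supplied = 504.7 MJ/h

Q_in = 505 MJ/h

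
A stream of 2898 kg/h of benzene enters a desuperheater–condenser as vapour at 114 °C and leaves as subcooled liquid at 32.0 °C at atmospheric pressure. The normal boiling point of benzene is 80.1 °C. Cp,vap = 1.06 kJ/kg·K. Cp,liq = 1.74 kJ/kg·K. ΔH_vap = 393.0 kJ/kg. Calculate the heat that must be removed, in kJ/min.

vapour 114→80.1 °C: -35.934 kJ/kg
condensation at 80.1 °C: -393 kJ/kg
liquid 80.1→32.0 °C: -83.694 kJ/kg
Δh = -35.934 + -393 + -83.694 = -512.63 kJ/kg
Q = ṁ·Δh = 2898 kg/h × -512.63 kJ/kg = -1.4856e+06 kJ/h
|Q| = 412.67 kW = 24760 kJ/min

Q_c = 24800 kJ/min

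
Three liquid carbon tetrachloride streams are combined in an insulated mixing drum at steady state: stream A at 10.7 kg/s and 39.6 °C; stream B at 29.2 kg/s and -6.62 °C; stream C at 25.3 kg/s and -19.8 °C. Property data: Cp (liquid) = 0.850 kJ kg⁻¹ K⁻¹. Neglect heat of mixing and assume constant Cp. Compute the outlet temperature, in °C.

T_out = -4.15 °C

Adiabatic, steady state ⇒ Σ ṁᵢCp,ᵢ(T_out − Tᵢ) = 0
T_out = Σ ṁᵢCp,ᵢTᵢ / Σ ṁᵢCp,ᵢ
      = -229.95 / 55.42 = -4.1491 °C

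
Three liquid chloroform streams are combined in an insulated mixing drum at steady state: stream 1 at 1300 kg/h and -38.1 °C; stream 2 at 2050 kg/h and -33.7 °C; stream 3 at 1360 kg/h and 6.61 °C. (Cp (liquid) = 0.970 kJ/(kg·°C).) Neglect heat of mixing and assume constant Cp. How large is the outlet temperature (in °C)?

Adiabatic, steady state ⇒ Σ ṁᵢCp,ᵢ(T_out − Tᵢ) = 0
Σ ṁᵢCp,ᵢTᵢ = 1300×0.970×-38.1 + 2050×0.970×-33.7 + 1360×0.970×6.61 = -106340
Σ ṁᵢCp,ᵢ = 1300×0.970 + 2050×0.970 + 1360×0.970 = 4568.7
T_out = -106340 / 4568.7 = -23.275 °C

T_out = -23.3 °C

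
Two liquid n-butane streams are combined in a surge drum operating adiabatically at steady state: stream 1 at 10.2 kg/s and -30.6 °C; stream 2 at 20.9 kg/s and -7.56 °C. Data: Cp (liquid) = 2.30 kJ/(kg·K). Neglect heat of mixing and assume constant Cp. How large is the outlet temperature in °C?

T_out = -15.1 °C

Energy balance with Q = 0: Σ ṁᵢCp,ᵢ(T_out − Tᵢ) = 0
Σ ṁᵢCp,ᵢTᵢ = 10.2×2.30×-30.6 + 20.9×2.30×-7.56 = -1081.3
Σ ṁᵢCp,ᵢ = 10.2×2.30 + 20.9×2.30 = 71.53
T_out = -1081.3 / 71.53 = -15.117 °C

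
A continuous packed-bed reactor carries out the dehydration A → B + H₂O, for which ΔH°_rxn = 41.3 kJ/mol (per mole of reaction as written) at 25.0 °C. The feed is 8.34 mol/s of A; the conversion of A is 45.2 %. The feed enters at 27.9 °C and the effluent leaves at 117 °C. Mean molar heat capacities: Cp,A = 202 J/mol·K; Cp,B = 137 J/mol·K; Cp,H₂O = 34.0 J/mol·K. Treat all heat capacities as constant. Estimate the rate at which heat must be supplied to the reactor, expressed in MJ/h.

Q_in = 1060 MJ/h

Extent of reaction ξ = 0.452 × 8.34 = 3.7697 mol/s
Reaction term: ξ·ΔH°_rxn = 3.7697 × 41.3 = 155.69 kJ/s
Sensible, feed 27.9→25 °C: -4.8856 kJ/s
Outlet flows (mol/s): A 4.5703, B 3.7697, H₂O 3.7697
Sensible, products 25→117 °C: 144.24 kJ/s
Q = ΔH = 295.04 kJ/s = 295.04 kW
Heat supplied = 1062.1 MJ/h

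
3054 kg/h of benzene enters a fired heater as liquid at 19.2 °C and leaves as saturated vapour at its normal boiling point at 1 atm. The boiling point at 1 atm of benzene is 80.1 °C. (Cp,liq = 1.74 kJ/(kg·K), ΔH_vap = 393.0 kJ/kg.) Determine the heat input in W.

liquid 19.2→80.1 °C: 105.97 kJ/kg
vaporisation at 80.1 °C: 393 kJ/kg
Δh = 105.97 + 393 = 498.97 kJ/kg
Q = ṁ·Δh = 3054 kg/h × 498.97 kJ/kg = 1.5238e+06 kJ/h
|Q| = 423.29 kW = 423290 W

Q = 423000 W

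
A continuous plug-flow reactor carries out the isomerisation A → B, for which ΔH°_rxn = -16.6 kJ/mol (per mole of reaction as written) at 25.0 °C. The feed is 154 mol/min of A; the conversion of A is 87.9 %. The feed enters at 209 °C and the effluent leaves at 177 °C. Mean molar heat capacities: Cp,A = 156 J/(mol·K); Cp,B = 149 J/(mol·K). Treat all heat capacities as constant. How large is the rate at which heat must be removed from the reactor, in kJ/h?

Q_out = 190000 kJ/h

Extent of reaction ξ = 0.879 × 154 = 135.37 mol/min
Reaction term: ξ·ΔH°_rxn = 135.37 × -16.6 = -2247.1 kJ/min
Sensible, feed 209→25 °C: -4420.4 kJ/min
Outlet flows (mol/min): A 18.634, B 135.37
Sensible, products 25→177 °C: 3507.6 kJ/min
Q = ΔH = -3159.9 kJ/min = -52.665 kW
Heat removed = 189590 kJ/h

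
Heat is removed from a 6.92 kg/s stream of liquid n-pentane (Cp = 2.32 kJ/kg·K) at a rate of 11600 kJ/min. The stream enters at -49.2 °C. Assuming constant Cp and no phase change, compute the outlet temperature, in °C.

T_out = -61.2 °C

Q = 11600 kJ/min = 193.33 kJ/s
ΔT = Q/(ṁ·Cp) = 193.33/(6.92×2.32) = 12.042 K
T_out = -49.2 − 12.042 = -61.242 °C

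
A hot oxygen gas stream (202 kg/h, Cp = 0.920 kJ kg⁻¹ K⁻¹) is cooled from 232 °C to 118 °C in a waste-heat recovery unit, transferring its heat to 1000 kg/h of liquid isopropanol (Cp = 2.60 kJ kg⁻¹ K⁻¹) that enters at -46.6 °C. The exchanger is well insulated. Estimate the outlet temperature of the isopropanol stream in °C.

Heat released by hot stream: Q = 202 × 0.920 × (232 − 118) = 21186 kJ/h
Energy balance on cold side (adiabatic exchanger): Q = ṁ_c·Cp_c·(T_c,out − T_c,in)
T_c,out = -46.6 + 21186/(1000 × 2.60) = -38.452 °C

T_c,out = -38.5 °C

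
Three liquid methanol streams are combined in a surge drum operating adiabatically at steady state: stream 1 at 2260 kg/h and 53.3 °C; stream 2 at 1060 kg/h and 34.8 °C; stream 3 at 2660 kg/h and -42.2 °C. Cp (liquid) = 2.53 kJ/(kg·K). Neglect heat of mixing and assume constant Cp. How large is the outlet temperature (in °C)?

Adiabatic, steady state ⇒ Σ ṁᵢCp,ᵢ(T_out − Tᵢ) = 0
Σ ṁᵢCp,ᵢTᵢ = 2260×2.53×53.3 + 1060×2.53×34.8 + 2660×2.53×-42.2 = 114090
Σ ṁᵢCp,ᵢ = 2260×2.53 + 1060×2.53 + 2660×2.53 = 15129
T_out = 114090 / 15129 = 7.5408 °C

T_out = 7.54 °C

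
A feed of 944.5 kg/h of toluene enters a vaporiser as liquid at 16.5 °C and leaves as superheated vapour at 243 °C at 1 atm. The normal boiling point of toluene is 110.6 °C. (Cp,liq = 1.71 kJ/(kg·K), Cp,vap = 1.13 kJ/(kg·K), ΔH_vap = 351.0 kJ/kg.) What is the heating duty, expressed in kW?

Q = 174 kW

liquid 16.5→110.6 °C: 160.91 kJ/kg
vaporisation at 110.6 °C: 351 kJ/kg
vapour 110.6→243 °C: 149.61 kJ/kg
Δh = 160.91 + 351 + 149.61 = 661.52 kJ/kg
Q = ṁ·Δh = 944.5 kg/h × 661.52 kJ/kg = 624810 kJ/h
|Q| = 173.56 kW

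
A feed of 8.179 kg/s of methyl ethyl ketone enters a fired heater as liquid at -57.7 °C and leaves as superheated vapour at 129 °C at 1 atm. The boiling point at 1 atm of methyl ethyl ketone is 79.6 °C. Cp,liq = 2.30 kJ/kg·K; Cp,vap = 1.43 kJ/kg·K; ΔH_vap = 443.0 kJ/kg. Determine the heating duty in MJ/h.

liquid -57.7→79.6 °C: 315.79 kJ/kg
vaporisation at 79.6 °C: 443 kJ/kg
vapour 79.6→129 °C: 70.642 kJ/kg
Δh = 315.79 + 443 + 70.642 = 829.43 kJ/kg
Q = ṁ·Δh = 8.179 kg/s × 829.43 kJ/kg = 6783.9 kJ/s
|Q| = 6783.9 kW = 24422 MJ/h

Q = 24400 MJ/h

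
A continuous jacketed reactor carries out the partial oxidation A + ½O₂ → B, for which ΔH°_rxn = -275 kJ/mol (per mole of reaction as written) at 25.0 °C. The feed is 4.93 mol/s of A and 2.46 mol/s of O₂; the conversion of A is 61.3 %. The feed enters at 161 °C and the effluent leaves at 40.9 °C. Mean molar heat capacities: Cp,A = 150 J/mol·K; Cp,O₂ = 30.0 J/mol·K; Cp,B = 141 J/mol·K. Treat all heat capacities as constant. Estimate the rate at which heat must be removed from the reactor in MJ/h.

Q_out = 3350 MJ/h

Extent of reaction ξ = 0.613 × 4.93 = 3.0221 mol/s
Reaction term: ξ·ΔH°_rxn = 3.0221 × -275 = -831.07 kJ/s
Sensible, feed 161→25 °C: -110.61 kJ/s
Outlet flows (mol/s): A 1.9079, O₂ 0.94895, B 3.0221
Sensible, products 25→40.9 °C: 11.778 kJ/s
Q = ΔH = -929.91 kJ/s = -929.91 kW
Heat removed = 3347.7 MJ/h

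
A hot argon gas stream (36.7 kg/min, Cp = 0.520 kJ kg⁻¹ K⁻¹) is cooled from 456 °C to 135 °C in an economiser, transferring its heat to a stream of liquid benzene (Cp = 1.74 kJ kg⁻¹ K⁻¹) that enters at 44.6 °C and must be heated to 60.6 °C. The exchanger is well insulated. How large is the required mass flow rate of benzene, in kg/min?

Heat released by hot stream: Q = 36.7 × 0.520 × (456 − 135) = 6126 kJ/min
Energy balance on cold side (adiabatic exchanger): Q = ṁ_c·Cp_c·(T_c,out − T_c,in)
ṁ_c = 6126 / [1.74 × (60.6 − 44.6)] = 220.04 kg/min

ṁ_c = 220 kg/min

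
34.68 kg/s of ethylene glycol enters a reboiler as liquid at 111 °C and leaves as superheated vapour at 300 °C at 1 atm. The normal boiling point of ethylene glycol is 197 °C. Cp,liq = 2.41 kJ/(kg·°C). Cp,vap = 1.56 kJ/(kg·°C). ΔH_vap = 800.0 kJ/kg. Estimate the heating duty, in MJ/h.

Q = 146000 MJ/h

liquid 111→197 °C: 207.26 kJ/kg
vaporisation at 197 °C: 800 kJ/kg
vapour 197→300 °C: 160.68 kJ/kg
Δh = 207.26 + 800 + 160.68 = 1167.9 kJ/kg
Q = ṁ·Δh = 34.68 kg/s × 1167.9 kJ/kg = 40504 kJ/s
|Q| = 40504 kW = 145810 MJ/h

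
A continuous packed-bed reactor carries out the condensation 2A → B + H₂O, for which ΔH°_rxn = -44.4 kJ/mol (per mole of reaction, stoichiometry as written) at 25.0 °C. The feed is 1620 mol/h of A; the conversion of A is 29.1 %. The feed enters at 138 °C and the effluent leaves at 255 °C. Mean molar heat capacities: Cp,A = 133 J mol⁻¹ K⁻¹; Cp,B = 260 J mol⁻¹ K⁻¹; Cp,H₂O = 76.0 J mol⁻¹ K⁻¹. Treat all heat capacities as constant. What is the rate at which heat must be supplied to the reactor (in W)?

Extent of reaction ξ = 0.291 × 1620 / 2 = 235.71 mol/h
Reaction term: ξ·ΔH°_rxn = 235.71 × -44.4 = -10466 kJ/h
Sensible, feed 138→25 °C: -24347 kJ/h
Outlet flows (mol/h): A 1148.6, B 235.71, H₂O 235.71
Sensible, products 25→255 °C: 53351 kJ/h
Q = ΔH = 18538 kJ/h = 5.1495 kW
Heat supplied = 5149.5 W

Q_in = 5150 W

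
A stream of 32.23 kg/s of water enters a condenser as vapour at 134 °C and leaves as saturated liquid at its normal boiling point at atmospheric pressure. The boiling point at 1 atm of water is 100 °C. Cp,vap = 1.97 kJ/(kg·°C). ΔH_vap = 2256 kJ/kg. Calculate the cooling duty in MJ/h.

Q_c = 270000 MJ/h

vapour 134→100 °C: -66.98 kJ/kg
condensation at 100 °C: -2256 kJ/kg
Δh = -66.98 + -2256 = -2323 kJ/kg
Q = ṁ·Δh = 32.23 kg/s × -2323 kJ/kg = -74870 kJ/s
|Q| = 74870 kW = 269530 MJ/h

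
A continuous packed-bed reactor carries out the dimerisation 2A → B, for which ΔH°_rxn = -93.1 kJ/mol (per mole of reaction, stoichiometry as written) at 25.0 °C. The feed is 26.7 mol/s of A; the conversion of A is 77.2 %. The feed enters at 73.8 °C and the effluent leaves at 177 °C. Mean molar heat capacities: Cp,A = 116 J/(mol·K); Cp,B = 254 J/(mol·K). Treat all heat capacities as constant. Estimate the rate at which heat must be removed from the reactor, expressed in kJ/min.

Extent of reaction ξ = 0.772 × 26.7 / 2 = 10.306 mol/s
Reaction term: ξ·ΔH°_rxn = 10.306 × -93.1 = -959.51 kJ/s
Sensible, feed 73.8→25 °C: -151.14 kJ/s
Outlet flows (mol/s): A 6.0876, B 10.306
Sensible, products 25→177 °C: 505.24 kJ/s
Q = ΔH = -605.41 kJ/s = -605.41 kW
Heat removed = 36325 kJ/min

Q_out = 36300 kJ/min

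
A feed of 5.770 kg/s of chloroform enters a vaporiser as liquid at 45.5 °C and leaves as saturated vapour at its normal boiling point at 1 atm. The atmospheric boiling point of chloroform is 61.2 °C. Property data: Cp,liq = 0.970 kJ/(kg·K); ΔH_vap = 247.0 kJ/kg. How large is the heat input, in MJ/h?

Q = 5450 MJ/h

liquid 45.5→61.2 °C: 15.229 kJ/kg
vaporisation at 61.2 °C: 247 kJ/kg
Δh = 15.229 + 247 = 262.23 kJ/kg
Q = ṁ·Δh = 5.770 kg/s × 262.23 kJ/kg = 1513.1 kJ/s
|Q| = 1513.1 kW = 5447 MJ/h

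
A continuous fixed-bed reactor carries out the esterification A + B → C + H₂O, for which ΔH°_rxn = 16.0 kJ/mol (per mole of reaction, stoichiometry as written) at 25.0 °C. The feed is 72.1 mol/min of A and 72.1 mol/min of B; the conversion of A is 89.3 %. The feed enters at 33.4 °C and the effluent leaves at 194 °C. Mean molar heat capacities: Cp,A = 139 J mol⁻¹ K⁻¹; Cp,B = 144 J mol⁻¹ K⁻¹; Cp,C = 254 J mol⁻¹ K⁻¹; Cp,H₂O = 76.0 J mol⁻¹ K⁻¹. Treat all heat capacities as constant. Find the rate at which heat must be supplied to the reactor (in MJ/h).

Q_in = 289 MJ/h

Extent of reaction ξ = 0.893 × 72.1 = 64.385 mol/min
Reaction term: ξ·ΔH°_rxn = 64.385 × 16.0 = 1030.2 kJ/min
Sensible, feed 33.4→25 °C: -171.4 kJ/min
Outlet flows (mol/min): A 7.7147, B 7.7147, C 64.385, H₂O 64.385
Sensible, products 25→194 °C: 3959.7 kJ/min
Q = ΔH = 4818.5 kJ/min = 80.308 kW
Heat supplied = 289.11 MJ/h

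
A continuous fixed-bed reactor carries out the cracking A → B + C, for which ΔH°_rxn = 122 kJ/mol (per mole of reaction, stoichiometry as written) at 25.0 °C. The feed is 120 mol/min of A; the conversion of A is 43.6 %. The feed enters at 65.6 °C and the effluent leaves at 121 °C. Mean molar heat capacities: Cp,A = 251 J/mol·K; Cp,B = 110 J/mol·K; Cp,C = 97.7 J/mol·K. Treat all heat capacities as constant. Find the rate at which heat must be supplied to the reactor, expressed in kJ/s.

Extent of reaction ξ = 0.436 × 120 = 52.32 mol/min
Reaction term: ξ·ΔH°_rxn = 52.32 × 122 = 6383 kJ/min
Sensible, feed 65.6→25 °C: -1222.9 kJ/min
Outlet flows (mol/min): A 67.68, B 52.32, C 52.32
Sensible, products 25→121 °C: 2674 kJ/min
Q = ΔH = 7834.2 kJ/min = 130.57 kW
Heat supplied = 130.57 kJ/s

Q_in = 131 kJ/s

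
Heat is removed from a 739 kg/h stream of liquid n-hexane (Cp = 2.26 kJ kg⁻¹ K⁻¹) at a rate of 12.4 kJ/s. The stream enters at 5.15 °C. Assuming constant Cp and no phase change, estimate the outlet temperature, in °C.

Q = 12.4 kJ/s = 44640 kJ/h
ΔT = Q/(ṁ·Cp) = 44640/(739×2.26) = 26.728 K
T_out = 5.15 − 26.728 = -21.578 °C

T_out = -21.6 °C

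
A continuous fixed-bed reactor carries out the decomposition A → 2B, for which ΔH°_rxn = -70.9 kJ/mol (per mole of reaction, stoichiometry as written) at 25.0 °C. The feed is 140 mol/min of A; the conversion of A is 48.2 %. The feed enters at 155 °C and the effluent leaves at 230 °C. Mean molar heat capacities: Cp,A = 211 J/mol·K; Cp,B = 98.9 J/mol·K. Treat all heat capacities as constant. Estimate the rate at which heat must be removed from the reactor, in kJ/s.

Extent of reaction ξ = 0.482 × 140 = 67.48 mol/min
Reaction term: ξ·ΔH°_rxn = 67.48 × -70.9 = -4784.3 kJ/min
Sensible, feed 155→25 °C: -3840.2 kJ/min
Outlet flows (mol/min): A 72.52, B 134.96
Sensible, products 25→230 °C: 5873.1 kJ/min
Q = ΔH = -2751.4 kJ/min = -45.857 kW
Heat removed = 45.857 kJ/s

Q_out = 45.9 kJ/s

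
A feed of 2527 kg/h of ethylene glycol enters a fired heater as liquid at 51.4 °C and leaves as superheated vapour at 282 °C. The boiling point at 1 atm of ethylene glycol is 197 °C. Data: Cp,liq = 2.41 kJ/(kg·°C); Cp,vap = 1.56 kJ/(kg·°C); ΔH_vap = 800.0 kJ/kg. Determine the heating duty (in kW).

Q = 901 kW

liquid 51.4→197 °C: 350.9 kJ/kg
vaporisation at 197 °C: 800 kJ/kg
vapour 197→282 °C: 132.6 kJ/kg
Δh = 350.9 + 800 + 132.6 = 1283.5 kJ/kg
Q = ṁ·Δh = 2527 kg/h × 1283.5 kJ/kg = 3.2434e+06 kJ/h
|Q| = 900.94 kW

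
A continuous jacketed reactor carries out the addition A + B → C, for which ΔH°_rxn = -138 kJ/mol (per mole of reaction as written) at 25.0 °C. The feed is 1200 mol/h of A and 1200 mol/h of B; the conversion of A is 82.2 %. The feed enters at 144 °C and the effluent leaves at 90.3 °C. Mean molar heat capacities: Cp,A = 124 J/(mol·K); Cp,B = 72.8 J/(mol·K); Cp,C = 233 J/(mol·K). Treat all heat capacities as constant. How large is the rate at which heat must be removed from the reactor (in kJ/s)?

Extent of reaction ξ = 0.822 × 1200 = 986.4 mol/h
Reaction term: ξ·ΔH°_rxn = 986.4 × -138 = -136120 kJ/h
Sensible, feed 144→25 °C: -28103 kJ/h
Outlet flows (mol/h): A 213.6, B 213.6, C 986.4
Sensible, products 25→90.3 °C: 17753 kJ/h
Q = ΔH = -146470 kJ/h = -40.687 kW
Heat removed = 40.687 kJ/s

Q_out = 40.7 kJ/s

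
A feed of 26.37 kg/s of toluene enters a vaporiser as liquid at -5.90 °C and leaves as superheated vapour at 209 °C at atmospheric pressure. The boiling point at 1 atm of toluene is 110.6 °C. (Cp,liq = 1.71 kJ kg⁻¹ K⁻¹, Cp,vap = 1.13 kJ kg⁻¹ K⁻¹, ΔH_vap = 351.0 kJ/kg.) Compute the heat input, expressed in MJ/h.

Q = 62800 MJ/h

liquid -5.90→110.6 °C: 199.22 kJ/kg
vaporisation at 110.6 °C: 351 kJ/kg
vapour 110.6→209 °C: 111.19 kJ/kg
Δh = 199.22 + 351 + 111.19 = 661.41 kJ/kg
Q = ṁ·Δh = 26.37 kg/s × 661.41 kJ/kg = 17441 kJ/s
|Q| = 17441 kW = 62789 MJ/h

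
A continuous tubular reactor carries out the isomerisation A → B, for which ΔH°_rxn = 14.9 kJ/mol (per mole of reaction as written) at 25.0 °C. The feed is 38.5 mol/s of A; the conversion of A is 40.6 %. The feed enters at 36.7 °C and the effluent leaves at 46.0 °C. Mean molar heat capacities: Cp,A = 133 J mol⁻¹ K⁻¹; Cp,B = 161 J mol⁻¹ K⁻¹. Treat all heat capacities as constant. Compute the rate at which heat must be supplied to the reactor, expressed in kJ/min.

Q_in = 17400 kJ/min

Extent of reaction ξ = 0.406 × 38.5 = 15.631 mol/s
Reaction term: ξ·ΔH°_rxn = 15.631 × 14.9 = 232.9 kJ/s
Sensible, feed 36.7→25 °C: -59.91 kJ/s
Outlet flows (mol/s): A 22.869, B 15.631
Sensible, products 25→46.0 °C: 116.72 kJ/s
Q = ΔH = 289.71 kJ/s = 289.71 kW
Heat supplied = 17383 kJ/min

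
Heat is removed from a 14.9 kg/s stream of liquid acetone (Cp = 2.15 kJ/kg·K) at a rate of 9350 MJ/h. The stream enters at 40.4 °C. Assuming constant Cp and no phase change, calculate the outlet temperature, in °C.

Q = 9350 MJ/h = 2597.2 kJ/s
ΔT = Q/(ṁ·Cp) = 2597.2/(14.9×2.15) = 81.075 K
T_out = 40.4 − 81.075 = -40.675 °C

T_out = -40.7 °C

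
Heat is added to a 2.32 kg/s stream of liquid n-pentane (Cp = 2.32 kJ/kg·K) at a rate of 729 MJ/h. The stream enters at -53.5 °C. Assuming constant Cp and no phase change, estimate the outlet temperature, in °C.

Q = 729 MJ/h = 202.5 kJ/s
ΔT = Q/(ṁ·Cp) = 202.5/(2.32×2.32) = 37.623 K
T_out = -53.5 + 37.623 = -15.877 °C

T_out = -15.9 °C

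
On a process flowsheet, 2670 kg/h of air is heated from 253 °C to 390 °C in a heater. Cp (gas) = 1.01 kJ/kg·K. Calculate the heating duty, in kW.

Q = 103 kW

Q = ṁ·Cp·ΔT = 2670 × 1.01 × (390 − 253) = 369450 kJ/h
Converting: 369450 / 3600 s = 102.62 kW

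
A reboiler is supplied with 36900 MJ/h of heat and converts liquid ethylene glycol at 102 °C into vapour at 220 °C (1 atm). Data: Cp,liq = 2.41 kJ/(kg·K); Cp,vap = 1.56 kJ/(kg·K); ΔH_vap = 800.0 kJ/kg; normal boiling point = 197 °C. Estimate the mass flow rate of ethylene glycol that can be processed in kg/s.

Δh = 2.41×(197−102) + 800.0 + 1.56×(220−197) = 1064.8 kJ/kg
Q = 36900 MJ/h = 10250 kJ/s = 10250 kJ/s
ṁ = Q/Δh = 10250 / 1064.8 = 9.6259 kg/s

ṁ = 9.63 kg/s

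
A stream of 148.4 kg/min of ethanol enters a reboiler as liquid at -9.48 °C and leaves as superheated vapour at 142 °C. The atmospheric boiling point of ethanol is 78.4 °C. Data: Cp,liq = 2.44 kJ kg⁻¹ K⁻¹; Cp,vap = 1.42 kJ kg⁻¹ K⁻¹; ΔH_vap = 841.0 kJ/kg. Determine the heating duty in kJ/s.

Q = 2830 kJ/s

liquid -9.48→78.4 °C: 214.43 kJ/kg
vaporisation at 78.4 °C: 841 kJ/kg
vapour 78.4→142 °C: 90.312 kJ/kg
Δh = 214.43 + 841 + 90.312 = 1145.7 kJ/kg
Q = ṁ·Δh = 148.4 kg/min × 1145.7 kJ/kg = 170030 kJ/min
|Q| = 2833.8 kW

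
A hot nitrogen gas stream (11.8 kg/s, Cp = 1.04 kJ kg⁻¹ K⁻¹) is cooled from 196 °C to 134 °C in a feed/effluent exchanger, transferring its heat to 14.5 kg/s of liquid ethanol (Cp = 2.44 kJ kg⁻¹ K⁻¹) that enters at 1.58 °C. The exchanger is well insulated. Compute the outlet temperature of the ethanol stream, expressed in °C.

Heat released by hot stream: Q = 11.8 × 1.04 × (196 − 134) = 760.86 kJ/s
Energy balance on cold side (adiabatic exchanger): Q = ṁ_c·Cp_c·(T_c,out − T_c,in)
T_c,out = 1.58 + 760.86/(14.5 × 2.44) = 23.085 °C

T_c,out = 23.1 °C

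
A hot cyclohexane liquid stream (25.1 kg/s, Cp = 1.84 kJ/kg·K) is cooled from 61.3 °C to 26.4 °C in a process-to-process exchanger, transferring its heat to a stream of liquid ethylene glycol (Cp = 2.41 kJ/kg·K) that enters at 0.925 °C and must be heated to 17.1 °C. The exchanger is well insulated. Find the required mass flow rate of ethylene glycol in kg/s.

ṁ_c = 41.3 kg/s

Heat released by hot stream: Q = 25.1 × 1.84 × (61.3 − 26.4) = 1611.8 kJ/s
Energy balance on cold side (adiabatic exchanger): Q = ṁ_c·Cp_c·(T_c,out − T_c,in)
ṁ_c = 1611.8 / [2.41 × (17.1 − 0.925)] = 41.348 kg/s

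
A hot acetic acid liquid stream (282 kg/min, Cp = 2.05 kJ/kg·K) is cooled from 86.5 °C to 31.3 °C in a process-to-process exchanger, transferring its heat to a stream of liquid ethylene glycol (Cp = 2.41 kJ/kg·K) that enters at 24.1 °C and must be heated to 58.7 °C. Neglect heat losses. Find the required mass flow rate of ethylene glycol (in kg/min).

ṁ_c = 383 kg/min

Heat released by hot stream: Q = 282 × 2.05 × (86.5 − 31.3) = 31911 kJ/min
Energy balance on cold side (adiabatic exchanger): Q = ṁ_c·Cp_c·(T_c,out − T_c,in)
ṁ_c = 31911 / [2.41 × (58.7 − 24.1)] = 382.69 kg/min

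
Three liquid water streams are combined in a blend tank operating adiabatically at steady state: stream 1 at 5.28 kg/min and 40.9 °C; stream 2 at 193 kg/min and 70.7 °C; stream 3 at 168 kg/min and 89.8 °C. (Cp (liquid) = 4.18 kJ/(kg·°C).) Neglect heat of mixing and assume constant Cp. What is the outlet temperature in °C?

T_out = 79.0 °C

Energy balance with Q = 0: Σ ṁᵢCp,ᵢ(T_out − Tᵢ) = 0
T_out = Σ ṁᵢCp,ᵢTᵢ / Σ ṁᵢCp,ᵢ
      = 121000 / 1531.1 = 79.031 °C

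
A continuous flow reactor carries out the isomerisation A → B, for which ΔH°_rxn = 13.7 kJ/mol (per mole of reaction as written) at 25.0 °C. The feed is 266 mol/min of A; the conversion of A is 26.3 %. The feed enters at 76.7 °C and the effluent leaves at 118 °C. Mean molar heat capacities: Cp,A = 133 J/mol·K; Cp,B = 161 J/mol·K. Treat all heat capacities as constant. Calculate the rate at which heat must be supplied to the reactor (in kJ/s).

Q_in = 43.4 kJ/s

Extent of reaction ξ = 0.263 × 266 = 69.958 mol/min
Reaction term: ξ·ΔH°_rxn = 69.958 × 13.7 = 958.42 kJ/min
Sensible, feed 76.7→25 °C: -1829 kJ/min
Outlet flows (mol/min): A 196.04, B 69.958
Sensible, products 25→118 °C: 3472.3 kJ/min
Q = ΔH = 2601.7 kJ/min = 43.362 kW
Heat supplied = 43.362 kJ/s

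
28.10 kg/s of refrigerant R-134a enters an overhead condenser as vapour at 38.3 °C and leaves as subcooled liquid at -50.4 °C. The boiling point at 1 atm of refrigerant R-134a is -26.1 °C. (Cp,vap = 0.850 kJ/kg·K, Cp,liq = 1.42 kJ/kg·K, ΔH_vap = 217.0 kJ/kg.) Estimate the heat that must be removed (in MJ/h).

vapour 38.3→-26.1 °C: -54.74 kJ/kg
condensation at -26.1 °C: -217 kJ/kg
liquid -26.1→-50.4 °C: -34.506 kJ/kg
Δh = -54.74 + -217 + -34.506 = -306.25 kJ/kg
Q = ṁ·Δh = 28.10 kg/s × -306.25 kJ/kg = -8605.5 kJ/s
|Q| = 8605.5 kW = 30980 MJ/h

Q_c = 31000 MJ/h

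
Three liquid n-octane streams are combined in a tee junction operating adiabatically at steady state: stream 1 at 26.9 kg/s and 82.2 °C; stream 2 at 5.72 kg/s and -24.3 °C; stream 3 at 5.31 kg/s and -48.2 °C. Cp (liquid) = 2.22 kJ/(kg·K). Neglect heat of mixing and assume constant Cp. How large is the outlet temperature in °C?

T_out = 47.9 °C

Adiabatic, steady state ⇒ Σ ṁᵢCp,ᵢ(T_out − Tᵢ) = 0
Σ ṁᵢCp,ᵢTᵢ = 26.9×2.22×82.2 + 5.72×2.22×-24.3 + 5.31×2.22×-48.2 = 4032.1
Σ ṁᵢCp,ᵢ = 26.9×2.22 + 5.72×2.22 + 5.31×2.22 = 84.205
T_out = 4032.1 / 84.205 = 47.884 °C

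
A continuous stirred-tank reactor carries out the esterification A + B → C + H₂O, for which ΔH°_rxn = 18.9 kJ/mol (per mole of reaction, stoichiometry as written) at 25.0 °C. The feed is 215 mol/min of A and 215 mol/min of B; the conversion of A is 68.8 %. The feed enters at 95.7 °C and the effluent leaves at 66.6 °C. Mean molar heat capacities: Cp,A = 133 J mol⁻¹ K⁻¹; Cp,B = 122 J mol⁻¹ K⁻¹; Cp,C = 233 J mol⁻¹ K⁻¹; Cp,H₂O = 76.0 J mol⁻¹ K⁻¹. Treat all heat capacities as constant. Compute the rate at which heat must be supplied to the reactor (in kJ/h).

Extent of reaction ξ = 0.688 × 215 = 147.92 mol/min
Reaction term: ξ·ΔH°_rxn = 147.92 × 18.9 = 2795.7 kJ/min
Sensible, feed 95.7→25 °C: -3876.1 kJ/min
Outlet flows (mol/min): A 67.08, B 67.08, C 147.92, H₂O 147.92
Sensible, products 25→66.6 °C: 2613 kJ/min
Q = ΔH = 1532.6 kJ/min = 25.543 kW
Heat supplied = 91954 kJ/h

Q_in = 92000 kJ/h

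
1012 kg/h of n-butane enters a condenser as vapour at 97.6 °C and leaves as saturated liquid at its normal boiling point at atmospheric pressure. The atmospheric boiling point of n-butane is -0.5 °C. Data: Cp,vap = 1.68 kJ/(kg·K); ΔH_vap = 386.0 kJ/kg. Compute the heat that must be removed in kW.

vapour 97.6→-0.5 °C: -164.81 kJ/kg
condensation at -0.5 °C: -386 kJ/kg
Δh = -164.81 + -386 = -550.81 kJ/kg
Q = ṁ·Δh = 1012 kg/h × -550.81 kJ/kg = -557420 kJ/h
|Q| = 154.84 kW

Q_c = 155 kW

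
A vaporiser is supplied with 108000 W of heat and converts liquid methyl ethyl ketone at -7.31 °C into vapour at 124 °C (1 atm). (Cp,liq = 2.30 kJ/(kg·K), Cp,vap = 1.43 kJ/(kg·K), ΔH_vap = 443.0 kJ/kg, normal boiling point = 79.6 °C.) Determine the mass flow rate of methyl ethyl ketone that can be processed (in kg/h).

ṁ = 550 kg/h

Δh = 2.30×(79.6−-7.31) + 443.0 + 1.43×(124−79.6) = 706.38 kJ/kg
Q = 108000 W = 108 kJ/s = 388800 kJ/h
ṁ = Q/Δh = 388800 / 706.38 = 550.41 kg/h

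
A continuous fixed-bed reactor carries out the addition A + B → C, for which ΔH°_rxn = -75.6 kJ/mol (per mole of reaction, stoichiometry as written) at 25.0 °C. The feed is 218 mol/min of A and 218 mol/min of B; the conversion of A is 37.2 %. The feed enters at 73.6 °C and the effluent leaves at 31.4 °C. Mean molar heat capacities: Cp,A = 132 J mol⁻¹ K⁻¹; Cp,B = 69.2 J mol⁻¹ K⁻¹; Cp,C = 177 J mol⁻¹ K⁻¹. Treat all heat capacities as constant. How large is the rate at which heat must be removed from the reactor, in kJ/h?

Extent of reaction ξ = 0.372 × 218 = 81.096 mol/min
Reaction term: ξ·ΔH°_rxn = 81.096 × -75.6 = -6130.9 kJ/min
Sensible, feed 73.6→25 °C: -2131.7 kJ/min
Outlet flows (mol/min): A 136.9, B 136.9, C 81.096
Sensible, products 25→31.4 °C: 268.15 kJ/min
Q = ΔH = -7994.4 kJ/min = -133.24 kW
Heat removed = 479660 kJ/h

Q_out = 480000 kJ/h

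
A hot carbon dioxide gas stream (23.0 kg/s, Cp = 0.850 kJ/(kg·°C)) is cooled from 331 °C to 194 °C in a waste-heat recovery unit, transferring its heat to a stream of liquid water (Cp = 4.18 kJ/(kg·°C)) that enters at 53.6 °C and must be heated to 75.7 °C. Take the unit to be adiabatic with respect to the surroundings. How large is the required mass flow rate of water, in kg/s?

Heat released by hot stream: Q = 23.0 × 0.850 × (331 − 194) = 2678.3 kJ/s
Energy balance on cold side (adiabatic exchanger): Q = ṁ_c·Cp_c·(T_c,out − T_c,in)
ṁ_c = 2678.3 / [4.18 × (75.7 − 53.6)] = 28.993 kg/s

ṁ_c = 29.0 kg/s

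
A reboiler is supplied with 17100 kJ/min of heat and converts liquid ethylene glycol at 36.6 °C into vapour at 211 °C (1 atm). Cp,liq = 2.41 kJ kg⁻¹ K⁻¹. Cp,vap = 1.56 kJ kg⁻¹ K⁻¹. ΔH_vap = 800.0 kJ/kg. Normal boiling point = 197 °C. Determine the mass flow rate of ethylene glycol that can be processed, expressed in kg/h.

ṁ = 849 kg/h

Δh = 2.41×(197−36.6) + 800.0 + 1.56×(211−197) = 1208.4 kJ/kg
Q = 17100 kJ/min = 285 kJ/s = 1.026e+06 kJ/h
ṁ = Q/Δh = 1.026e+06 / 1208.4 = 849.05 kg/h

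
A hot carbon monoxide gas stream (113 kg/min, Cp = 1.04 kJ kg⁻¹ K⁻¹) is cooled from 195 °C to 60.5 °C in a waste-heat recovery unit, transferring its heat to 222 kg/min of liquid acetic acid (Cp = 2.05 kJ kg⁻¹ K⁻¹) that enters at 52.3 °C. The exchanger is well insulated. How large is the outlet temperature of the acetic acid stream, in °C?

Heat released by hot stream: Q = 113 × 1.04 × (195 − 60.5) = 15806 kJ/min
Energy balance on cold side (adiabatic exchanger): Q = ṁ_c·Cp_c·(T_c,out − T_c,in)
T_c,out = 52.3 + 15806/(222 × 2.05) = 87.032 °C

T_c,out = 87.0 °C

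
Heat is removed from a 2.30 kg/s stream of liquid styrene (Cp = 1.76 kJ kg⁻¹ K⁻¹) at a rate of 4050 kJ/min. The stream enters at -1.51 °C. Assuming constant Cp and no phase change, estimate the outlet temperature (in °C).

Q = 4050 kJ/min = 67.5 kJ/s
ΔT = Q/(ṁ·Cp) = 67.5/(2.30×1.76) = 16.675 K
T_out = -1.51 − 16.675 = -18.185 °C

T_out = -18.2 °C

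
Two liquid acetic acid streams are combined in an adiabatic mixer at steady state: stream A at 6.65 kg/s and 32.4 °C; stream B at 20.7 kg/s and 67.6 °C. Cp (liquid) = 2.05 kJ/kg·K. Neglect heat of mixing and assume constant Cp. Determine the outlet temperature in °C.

T_out = 59.0 °C

Energy balance with Q = 0: Σ ṁᵢCp,ᵢ(T_out − Tᵢ) = 0
Σ ṁᵢCp,ᵢTᵢ = 6.65×2.05×32.4 + 20.7×2.05×67.6 = 3310.3
Σ ṁᵢCp,ᵢ = 6.65×2.05 + 20.7×2.05 = 56.067
T_out = 3310.3 / 56.067 = 59.041 °C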